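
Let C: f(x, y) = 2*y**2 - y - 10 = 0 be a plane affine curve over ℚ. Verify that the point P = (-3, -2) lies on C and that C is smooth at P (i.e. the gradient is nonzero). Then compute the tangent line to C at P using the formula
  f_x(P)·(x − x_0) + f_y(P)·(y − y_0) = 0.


Tangent line at P: -9*y - 18 = 0.

Step 1: f(-3, -2) = 0, so P lies on C.
Step 2: partial derivatives
  f_x(x, y) = 0, f_y(x, y) = 4*y - 1.
  f_x(P) = 0, f_y(P) = -9 (gradient nonzero, so P is smooth).
Step 3: tangent line at P: 0·(x − -3) + -9·(y − -2) = 0.
Expanding: -9*y - 18 = 0.


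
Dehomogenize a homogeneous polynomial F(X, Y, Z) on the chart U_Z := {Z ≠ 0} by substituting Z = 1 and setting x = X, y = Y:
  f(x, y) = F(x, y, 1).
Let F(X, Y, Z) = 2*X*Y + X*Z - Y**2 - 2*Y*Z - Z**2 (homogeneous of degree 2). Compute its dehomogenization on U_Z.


f(x, y) = 2*x*y + x - y**2 - 2*y - 1

On U_Z we set Z = 1. Each monomial c·X^i·Y^j·Z^k in F becomes c·x^i·y^j·1^k = c·x^i·y^j.
Substituting Z = 1: F(X, Y, 1) = 2*x*y + x - y**2 - 2*y - 1.
Note: deg(f) ≤ deg(F) = 2; strict inequality happens when F is divisible by Z (lost terms).


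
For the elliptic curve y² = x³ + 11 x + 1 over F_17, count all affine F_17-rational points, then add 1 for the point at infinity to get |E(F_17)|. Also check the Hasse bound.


Affine points = {(0, 1), (0, 16), (1, 8), (1, 9), (7, 8), (7, 9), (9, 8), (9, 9), (11, 5), (11, 12), (12, 5), (12, 12), (14, 3), (14, 14)}; affine count = 14; |E(F_17)| = 15.

Discriminant check: Δ ∝ 4a³ + 27b² = 4·11³ + 27·1² = 4·1331 + 27·1 ≡ 13 (mod 17). Nonzero ⇒ E is nonsingular.
For each x ∈ F_17, compute rhs = x³ + 11·x + 1 mod 17, then count y ∈ F_17 with y² ≡ rhs.
  x = 0: rhs = 1, matching y values: 1, 16 (2 points).
  x = 1: rhs = 13, matching y values: 8, 9 (2 points).
  x = 2: rhs = 14, matching y values: none (0 points).
  x = 3: rhs = 10, matching y values: none (0 points).
  x = 4: rhs = 7, matching y values: none (0 points).
  x = 5: rhs = 11, matching y values: none (0 points).
  x = 6: rhs = 11, matching y values: none (0 points).
  x = 7: rhs = 13, matching y values: 8, 9 (2 points).
  x = 8: rhs = 6, matching y values: none (0 points).
  x = 9: rhs = 13, matching y values: 8, 9 (2 points).
  x = 10: rhs = 6, matching y values: none (0 points).
  x = 11: rhs = 8, matching y values: 5, 12 (2 points).
  x = 12: rhs = 8, matching y values: 5, 12 (2 points).
  x = 13: rhs = 12, matching y values: none (0 points).
  x = 14: rhs = 9, matching y values: 3, 14 (2 points).
  x = 15: rhs = 5, matching y values: none (0 points).
  x = 16: rhs = 6, matching y values: none (0 points).
Total affine count: 14.
Full point count |E(F_17)| = 14 + 1 = 15.
Hasse bound: |15 − (17+1)| = |-3| = 3 ≤ 2√17 ≈ 8.2462 ✓.


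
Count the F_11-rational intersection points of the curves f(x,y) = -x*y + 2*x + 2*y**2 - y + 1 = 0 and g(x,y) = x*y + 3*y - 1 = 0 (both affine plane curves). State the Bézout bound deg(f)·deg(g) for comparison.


Common zeros: {(9, 1)}; count = 1; Bézout bound = 4.

deg(f) = 2, deg(g) = 2, so Bézout bound = 4.
Scan x ∈ F_11. For each x, list the y ∈ F_11 with f(x, y) ≡ 0 and those with g(x, y) ≡ 0 (mod 11); the common zeros in that column are the intersection.
  x = 0: f ≡ 0 at y ∈ {8, 9}; g ≡ 0 at y ∈ {4}; common: ∅.
  x = 1: f ≡ 0 at y ∈ ∅; g ≡ 0 at y ∈ {3}; common: ∅.
  x = 2: f ≡ 0 at y ∈ ∅; g ≡ 0 at y ∈ {9}; common: ∅.
  x = 3: f ≡ 0 at y ∈ {6, 7}; g ≡ 0 at y ∈ {2}; common: ∅.
  x = 4: f ≡ 0 at y ∈ ∅; g ≡ 0 at y ∈ {8}; common: ∅.
  x = 5: f ≡ 0 at y ∈ {0, 3}; g ≡ 0 at y ∈ {7}; common: ∅.
  x = 6: f ≡ 0 at y ∈ {10}; g ≡ 0 at y ∈ {5}; common: ∅.
  x = 7: f ≡ 0 at y ∈ ∅; g ≡ 0 at y ∈ {10}; common: ∅.
  x = 8: f ≡ 0 at y ∈ {5}; g ≡ 0 at y ∈ ∅; common: ∅.
  x = 9: f ≡ 0 at y ∈ {1, 4}; g ≡ 0 at y ∈ {1}; common: {1}.
  x = 10: f ≡ 0 at y ∈ ∅; g ≡ 0 at y ∈ {6}; common: ∅.
Collecting: common zeros = {(9, 1)}, so the count is 1.
Comparison with the Bézout bound: 1 ≤ 4 = deg(f)·deg(g), as expected for curves with no common component (the affine F_11-count falls short of the bound because intersections may lie at infinity, over extension fields, or carry multiplicity).


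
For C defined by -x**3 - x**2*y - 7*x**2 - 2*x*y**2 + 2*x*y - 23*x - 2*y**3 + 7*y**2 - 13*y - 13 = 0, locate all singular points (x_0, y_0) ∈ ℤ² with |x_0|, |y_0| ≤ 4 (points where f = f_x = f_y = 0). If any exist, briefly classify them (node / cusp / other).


Singular points: {(-3, 2)}; classification: cusp.

Compute partial derivatives:
  f_x = -3*x**2 - 2*x*y - 14*x - 2*y**2 + 2*y - 23.
  f_y = -x**2 - 4*x*y + 2*x - 6*y**2 + 14*y - 13.
Scan x_0 ∈ {−4, ..., 4}. For each x_0, f_y(x_0, y) is a polynomial in y; find its integer roots y ∈ {−4, ..., 4}, then test f_x and f at those candidates.
  x = -4: f_y(-4, y) = -6*y**2 + 30*y - 37; no integer root y with |y| ≤ 4.
  x = -3: f_y(-3, y) = -6*y**2 + 26*y - 28; vanishes at y ∈ {2}. (-3, 2): f_x = 0, f = 0 — SINGULAR.
  x = -2: f_y(-2, y) = -6*y**2 + 22*y - 21; no integer root y with |y| ≤ 4.
  x = -1: f_y(-1, y) = -6*y**2 + 18*y - 16; no integer root y with |y| ≤ 4.
  x = 0: f_y(0, y) = -6*y**2 + 14*y - 13; no integer root y with |y| ≤ 4.
  x = 1: f_y(1, y) = -6*y**2 + 10*y - 12; no integer root y with |y| ≤ 4.
  x = 2: f_y(2, y) = -6*y**2 + 6*y - 13; no integer root y with |y| ≤ 4.
  x = 3: f_y(3, y) = -6*y**2 + 2*y - 16; no integer root y with |y| ≤ 4.
  x = 4: f_y(4, y) = -6*y**2 - 2*y - 21; no integer root y with |y| ≤ 4.
Only singular point on the grid: (-3, 2).
Classify: substitute x = -3 + u, y = 2 + v and expand: f = -u**3 - u**2*v - 2*u*v**2 - 2*v**3 + v**2.
No constant or linear terms (consistent with a singular point). Quadratic part: v**2. Cubic part: -u**3 - u**2*v - 2*u*v**2 - 2*v**3.
The quadratic part v**2 is a perfect square, so there is a single (double) tangent line v = 0, i.e. y = 2. Restricting the cubic part to that line (v = 0) leaves -u**3 ≠ 0, so f is not divisible by v and the branch is v² ≈ u**3 to lowest order — this is a cusp.
Classification: cusp.


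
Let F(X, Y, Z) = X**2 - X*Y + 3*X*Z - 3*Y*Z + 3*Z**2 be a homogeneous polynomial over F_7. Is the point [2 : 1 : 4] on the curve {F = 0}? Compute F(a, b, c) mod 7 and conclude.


F(2,1,4) ≡ 6 (mod 7); P is NOT on the curve.

Evaluate F(2, 1, 4) term-by-term (mod 7).
  X**2 ↦ 1·4·1·1 = 4
  -X*Y ↦ -1·2·1·1 = -2
  3*X*Z ↦ 3·2·1·4 = 24
  -3*Y*Z ↦ -3·1·1·4 = -12
  3*Z**2 ↦ 3·1·1·16 = 48
Sum: F(2, 1, 4) = (4) + (-2) + (24) + (-12) + (48) = 62.
Reducing mod 7: 62 ≡ 6 (mod 7).
Since F(a, b, c) ≡ 6 ≠ 0 (mod 7), P does NOT lie on the curve.


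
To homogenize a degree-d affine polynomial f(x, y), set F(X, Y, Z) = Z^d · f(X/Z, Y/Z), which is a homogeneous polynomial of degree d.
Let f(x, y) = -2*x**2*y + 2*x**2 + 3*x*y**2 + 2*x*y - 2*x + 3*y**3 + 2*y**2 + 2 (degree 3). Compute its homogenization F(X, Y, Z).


F(X, Y, Z) = -2*X**2*Y + 2*X**2*Z + 3*X*Y**2 + 2*X*Y*Z - 2*X*Z**2 + 3*Y**3 + 2*Y**2*Z + 2*Z**3

deg(f) = 3.
Substitute x = X/Z, y = Y/Z into f, then multiply by Z^3.
  monomial -2·x^2·y^1 ↦ -2·X^2·Y^1·Z^0.
  monomial 2·x^2·y^0 ↦ 2·X^2·Y^0·Z^1.
  monomial 3·x^1·y^2 ↦ 3·X^1·Y^2·Z^0.
  monomial 2·x^1·y^1 ↦ 2·X^1·Y^1·Z^1.
  monomial -2·x^1·y^0 ↦ -2·X^1·Y^0·Z^2.
  monomial 3·x^0·y^3 ↦ 3·X^0·Y^3·Z^0.
  monomial 2·x^0·y^2 ↦ 2·X^0·Y^2·Z^1.
  monomial 2·x^0·y^0 ↦ 2·X^0·Y^0·Z^3.
Collecting: F(X, Y, Z) = -2*X**2*Y + 2*X**2*Z + 3*X*Y**2 + 2*X*Y*Z - 2*X*Z**2 + 3*Y**3 + 2*Y**2*Z + 2*Z**3.


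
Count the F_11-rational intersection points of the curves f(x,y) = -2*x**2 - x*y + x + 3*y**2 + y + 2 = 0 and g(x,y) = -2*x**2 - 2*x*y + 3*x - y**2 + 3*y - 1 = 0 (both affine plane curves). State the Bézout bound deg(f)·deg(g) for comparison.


Common zeros: {(2, 5), (5, 1)}; count = 2; Bézout bound = 4.

deg(f) = 2, deg(g) = 2, so Bézout bound = 4.
Scan x ∈ F_11. For each x, list the y ∈ F_11 with f(x, y) ≡ 0 and those with g(x, y) ≡ 0 (mod 11); the common zeros in that column are the intersection.
  x = 0: f ≡ 0 at y ∈ ∅; g ≡ 0 at y ∈ {5, 9}; common: ∅.
  x = 1: f ≡ 0 at y ∈ ∅; g ≡ 0 at y ∈ {0, 1}; common: ∅.
  x = 2: f ≡ 0 at y ∈ {5, 10}; g ≡ 0 at y ∈ {5}; common: {5}.
  x = 3: f ≡ 0 at y ∈ ∅; g ≡ 0 at y ∈ ∅; common: ∅.
  x = 4: f ≡ 0 at y ∈ ∅; g ≡ 0 at y ∈ ∅; common: ∅.
  x = 5: f ≡ 0 at y ∈ {1, 4}; g ≡ 0 at y ∈ {1, 3}; common: {1}.
  x = 6: f ≡ 0 at y ∈ {1, 8}; g ≡ 0 at y ∈ {0, 2}; common: ∅.
  x = 7: f ≡ 0 at y ∈ {5, 8}; g ≡ 0 at y ∈ ∅; common: ∅.
  x = 8: f ≡ 0 at y ∈ ∅; g ≡ 0 at y ∈ ∅; common: ∅.
  x = 9: f ≡ 0 at y ∈ ∅; g ≡ 0 at y ∈ {9}; common: ∅.
  x = 10: f ≡ 0 at y ∈ {4, 10}; g ≡ 0 at y ∈ {2, 3}; common: ∅.
Collecting: common zeros = {(2, 5), (5, 1)}, so the count is 2.
Comparison with the Bézout bound: 2 ≤ 4 = deg(f)·deg(g), as expected for curves with no common component (the affine F_11-count falls short of the bound because intersections may lie at infinity, over extension fields, or carry multiplicity).


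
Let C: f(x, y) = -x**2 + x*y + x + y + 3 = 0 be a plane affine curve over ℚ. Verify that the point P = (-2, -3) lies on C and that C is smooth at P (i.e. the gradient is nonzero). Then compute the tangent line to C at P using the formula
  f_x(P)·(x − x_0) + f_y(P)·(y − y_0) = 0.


Tangent line at P: 2*x - y + 1 = 0.

Step 1: f(-2, -3) = 0, so P lies on C.
Step 2: partial derivatives
  f_x(x, y) = -2*x + y + 1, f_y(x, y) = x + 1.
  f_x(P) = 2, f_y(P) = -1 (gradient nonzero, so P is smooth).
Step 3: tangent line at P: 2·(x − -2) + -1·(y − -3) = 0.
Expanding: 2*x - y + 1 = 0.


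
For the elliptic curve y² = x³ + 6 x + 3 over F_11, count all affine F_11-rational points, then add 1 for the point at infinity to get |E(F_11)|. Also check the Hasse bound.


Affine points = {(0, 5), (0, 6), (2, 1), (2, 10), (3, 2), (3, 9), (4, 5), (4, 6), (5, 2), (5, 9), (7, 5), (7, 6), (9, 4), (9, 7)}; affine count = 14; |E(F_11)| = 15.

Discriminant check: Δ ∝ 4a³ + 27b² = 4·6³ + 27·3² = 4·216 + 27·9 ≡ 7 (mod 11). Nonzero ⇒ E is nonsingular.
For each x ∈ F_11, compute rhs = x³ + 6·x + 3 mod 11, then count y ∈ F_11 with y² ≡ rhs.
  x = 0: rhs = 3, matching y values: 5, 6 (2 points).
  x = 1: rhs = 10, matching y values: none (0 points).
  x = 2: rhs = 1, matching y values: 1, 10 (2 points).
  x = 3: rhs = 4, matching y values: 2, 9 (2 points).
  x = 4: rhs = 3, matching y values: 5, 6 (2 points).
  x = 5: rhs = 4, matching y values: 2, 9 (2 points).
  x = 6: rhs = 2, matching y values: none (0 points).
  x = 7: rhs = 3, matching y values: 5, 6 (2 points).
  x = 8: rhs = 2, matching y values: none (0 points).
  x = 9: rhs = 5, matching y values: 4, 7 (2 points).
  x = 10: rhs = 7, matching y values: none (0 points).
Total affine count: 14.
Full point count |E(F_11)| = 14 + 1 = 15.
Hasse bound: |15 − (11+1)| = |3| = 3 ≤ 2√11 ≈ 6.6332 ✓.


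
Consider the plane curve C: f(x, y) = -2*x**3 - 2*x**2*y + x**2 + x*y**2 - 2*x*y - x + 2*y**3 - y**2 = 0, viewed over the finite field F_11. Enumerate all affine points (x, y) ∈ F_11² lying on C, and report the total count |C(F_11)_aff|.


Affine F_11-points: {(0, 0), (0, 6), (1, 4), (1, 8), (1, 10), (3, 5), (5, 9), (7, 1), (7, 8), (7, 10), (8, 0), (9, 0), (10, 10)}; count = 13.

For each of the 121 pairs (x, y) ∈ F_11², evaluate f(x, y) mod 11. Record the zeros.
  x = 0: [0↦0, 1↦1, 2↦1, 3↦1, 4↦2, 5↦5, 6↦0, 7↦10, 8↦3, 9↦2, 10↦8]  zeros at y ∈ {0, 6}
  x = 1: [0↦9, 1↦7, 2↦6, 3↦7, 4↦0, 5↦8, 6↦10, 7↦7, 8↦0, 9↦1, 10↦0]  zeros at y ∈ {4, 8, 10}
  x = 2: [0↦8, 1↦10, 2↦4, 3↦2, 4↦5, 5↦3, 6↦8, 7↦10, 8↦10, 9↦9, 10↦8]  zeros at y ∈ ∅
  x = 3: [0↦7, 1↦9, 2↦5, 3↦7, 4↦5, 5↦0, 6↦4, 7↦7, 8↦10, 9↦3, 10↦9]  zeros at y ∈ {5}
  x = 4: [0↦5, 1↦3, 2↦8, 3↦10, 4↦10, 5↦9, 6↦8, 7↦8, 8↦10, 9↦4, 10↦2]  zeros at y ∈ ∅
  x = 5: [0↦1, 1↦2, 2↦1, 3↦10, 4↦8, 5↦7, 6↦8, 7↦1, 8↦9, 9↦0, 10↦8]  zeros at y ∈ {9}
  x = 6: [0↦5, 1↦5, 2↦5, 3↦6, 4↦9, 5↦4, 6↦3, 7↦7, 8↦6, 9↦1, 10↦4]  zeros at y ∈ ∅
  x = 7: [0↦5, 1↦0, 2↦8, 3↦8, 4↦1, 5↦10, 6↦3, 7↦3, 8↦0, 9↦6, 10↦0]  zeros at y ∈ {1, 8, 10}
  x = 8: [0↦0, 1↦8, 2↦9, 3↦4, 4↦5, 5↦2, 6↦7, 7↦10, 8↦1, 9↦3, 10↦6]  zeros at y ∈ {0}
  x = 9: [0↦0, 1↦6, 2↦7, 3↦4, 4↦9, 5↦1, 6↦3, 7↦5, 8↦8, 9↦2, 10↦10]  zeros at y ∈ {0}
  x = 10: [0↦4, 1↦4, 2↦1, 3↦7, 4↦1, 5↦6, 6↦1, 7↦9, 8↦9, 9↦2, 10↦0]  zeros at y ∈ {10}
Collecting zeros: affine points = {(0, 0), (0, 6), (1, 4), (1, 8), (1, 10), (3, 5), (5, 9), (7, 1), (7, 8), (7, 10), (8, 0), (9, 0), (10, 10)}.
Total count |C(F_11)_aff| = 13.


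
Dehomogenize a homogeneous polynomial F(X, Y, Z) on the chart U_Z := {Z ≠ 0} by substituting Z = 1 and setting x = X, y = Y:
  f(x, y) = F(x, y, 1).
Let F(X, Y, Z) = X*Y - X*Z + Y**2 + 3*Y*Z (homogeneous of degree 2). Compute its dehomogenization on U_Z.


f(x, y) = x*y - x + y**2 + 3*y

On U_Z we set Z = 1. Each monomial c·X^i·Y^j·Z^k in F becomes c·x^i·y^j·1^k = c·x^i·y^j.
Substituting Z = 1: F(X, Y, 1) = x*y - x + y**2 + 3*y.
Note: deg(f) ≤ deg(F) = 2; strict inequality happens when F is divisible by Z (lost terms).


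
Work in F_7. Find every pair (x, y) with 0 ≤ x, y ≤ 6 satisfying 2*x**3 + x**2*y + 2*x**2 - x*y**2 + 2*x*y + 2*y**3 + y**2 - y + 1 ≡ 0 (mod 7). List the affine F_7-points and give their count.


Affine F_7-points: {(2, 3), (3, 5), (4, 0), (4, 6), (5, 0), (6, 2)}; count = 6.

For each of the 49 pairs (x, y) ∈ F_7², evaluate f(x, y) mod 7. Record the zeros.
  x = 0: [0↦1, 1↦3, 2↦5, 3↦5, 4↦1, 5↦5, 6↦1]  zeros at y ∈ ∅
  x = 1: [0↦5, 1↦2, 2↦4, 3↦2, 4↦1, 5↦6, 6↦1]  zeros at y ∈ ∅
  x = 2: [0↦4, 1↦5, 2↦2, 3↦0, 4↦4, 5↦5, 6↦1]  zeros at y ∈ {3}
  x = 3: [0↦3, 1↦3, 2↦4, 3↦4, 4↦1, 5↦0, 6↦6]  zeros at y ∈ {5}
  x = 4: [0↦0, 1↦1, 2↦1, 3↦5, 4↦4, 5↦3, 6↦0]  zeros at y ∈ {0, 6}
  x = 5: [0↦0, 1↦4, 2↦5, 3↦1, 4↦4, 5↦5, 6↦2]  zeros at y ∈ {0}
  x = 6: [0↦1, 1↦3, 2↦0, 3↦4, 4↦6, 5↦4, 6↦3]  zeros at y ∈ {2}
Collecting zeros: affine points = {(2, 3), (3, 5), (4, 0), (4, 6), (5, 0), (6, 2)}.
Total count |C(F_7)_aff| = 6.


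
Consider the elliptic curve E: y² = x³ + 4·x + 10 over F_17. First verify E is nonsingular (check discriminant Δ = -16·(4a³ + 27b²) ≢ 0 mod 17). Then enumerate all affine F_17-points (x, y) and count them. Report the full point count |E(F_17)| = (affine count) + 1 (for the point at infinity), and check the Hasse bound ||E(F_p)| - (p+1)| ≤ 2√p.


Affine points = {(1, 7), (1, 10), (2, 3), (2, 14), (3, 7), (3, 10), (5, 6), (5, 11), (10, 8), (10, 9), (11, 5), (11, 12), (12, 1), (12, 16), (13, 7), (13, 10)}; affine count = 16; |E(F_17)| = 17.

Discriminant check: Δ ∝ 4a³ + 27b² = 4·4³ + 27·10² = 4·64 + 27·100 ≡ 15 (mod 17). Nonzero ⇒ E is nonsingular.
For each x ∈ F_17, compute rhs = x³ + 4·x + 10 mod 17, then count y ∈ F_17 with y² ≡ rhs.
  x = 0: rhs = 10, matching y values: none (0 points).
  x = 1: rhs = 15, matching y values: 7, 10 (2 points).
  x = 2: rhs = 9, matching y values: 3, 14 (2 points).
  x = 3: rhs = 15, matching y values: 7, 10 (2 points).
  x = 4: rhs = 5, matching y values: none (0 points).
  x = 5: rhs = 2, matching y values: 6, 11 (2 points).
  x = 6: rhs = 12, matching y values: none (0 points).
  x = 7: rhs = 7, matching y values: none (0 points).
  x = 8: rhs = 10, matching y values: none (0 points).
  x = 9: rhs = 10, matching y values: none (0 points).
  x = 10: rhs = 13, matching y values: 8, 9 (2 points).
  x = 11: rhs = 8, matching y values: 5, 12 (2 points).
  x = 12: rhs = 1, matching y values: 1, 16 (2 points).
  x = 13: rhs = 15, matching y values: 7, 10 (2 points).
  x = 14: rhs = 5, matching y values: none (0 points).
  x = 15: rhs = 11, matching y values: none (0 points).
  x = 16: rhs = 5, matching y values: none (0 points).
Total affine count: 16.
Full point count |E(F_17)| = 16 + 1 = 17.
Hasse bound: |17 − (17+1)| = |-1| = 1 ≤ 2√17 ≈ 8.2462 ✓.


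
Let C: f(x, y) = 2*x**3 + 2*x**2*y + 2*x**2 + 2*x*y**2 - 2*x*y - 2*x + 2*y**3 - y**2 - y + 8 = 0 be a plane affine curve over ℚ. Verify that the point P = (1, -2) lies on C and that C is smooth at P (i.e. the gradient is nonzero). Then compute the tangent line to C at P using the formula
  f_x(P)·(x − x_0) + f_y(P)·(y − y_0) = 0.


Tangent line at P: 12*x + 19*y + 26 = 0.

Step 1: f(1, -2) = 0, so P lies on C.
Step 2: partial derivatives
  f_x(x, y) = 6*x**2 + 4*x*y + 4*x + 2*y**2 - 2*y - 2, f_y(x, y) = 2*x**2 + 4*x*y - 2*x + 6*y**2 - 2*y - 1.
  f_x(P) = 12, f_y(P) = 19 (gradient nonzero, so P is smooth).
Step 3: tangent line at P: 12·(x − 1) + 19·(y − -2) = 0.
Expanding: 12*x + 19*y + 26 = 0.


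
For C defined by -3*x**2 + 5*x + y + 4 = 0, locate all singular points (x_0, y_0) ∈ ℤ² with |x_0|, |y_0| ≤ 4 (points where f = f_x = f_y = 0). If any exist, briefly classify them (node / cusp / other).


No singular points in the scanned grid; C is smooth there.

Compute partial derivatives:
  f_x = 5 - 6*x.
  f_y = 1.
f_y = 1 is a nonzero constant, so f_y never vanishes: no point (x, y) can satisfy f = f_x = f_y = 0. In particular no (x, y) ∈ {−4, ..., 4}² is singular; the curve is smooth.


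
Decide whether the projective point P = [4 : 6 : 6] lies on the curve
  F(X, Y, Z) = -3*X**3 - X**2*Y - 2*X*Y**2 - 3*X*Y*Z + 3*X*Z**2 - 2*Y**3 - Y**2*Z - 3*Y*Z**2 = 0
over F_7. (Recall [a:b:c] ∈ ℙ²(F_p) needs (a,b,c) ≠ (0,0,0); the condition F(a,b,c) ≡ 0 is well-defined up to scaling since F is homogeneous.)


F(4,6,6) ≡ 4 (mod 7); P is NOT on the curve.

Evaluate F(4, 6, 6) term-by-term (mod 7).
  -3*X**3 ↦ -3·64·1·1 = -192
  -X**2*Y ↦ -1·16·6·1 = -96
  -2*X*Y**2 ↦ -2·4·36·1 = -288
  -3*X*Y*Z ↦ -3·4·6·6 = -432
  3*X*Z**2 ↦ 3·4·1·36 = 432
  -2*Y**3 ↦ -2·1·216·1 = -432
  -Y**2*Z ↦ -1·1·36·6 = -216
  -3*Y*Z**2 ↦ -3·1·6·36 = -648
Sum: F(4, 6, 6) = (-192) + (-96) + (-288) + (-432) + (432) + (-432) + (-216) + (-648) = -1872.
Reducing mod 7: -1872 ≡ 4 (mod 7).
Since F(a, b, c) ≡ 4 ≠ 0 (mod 7), P does NOT lie on the curve.


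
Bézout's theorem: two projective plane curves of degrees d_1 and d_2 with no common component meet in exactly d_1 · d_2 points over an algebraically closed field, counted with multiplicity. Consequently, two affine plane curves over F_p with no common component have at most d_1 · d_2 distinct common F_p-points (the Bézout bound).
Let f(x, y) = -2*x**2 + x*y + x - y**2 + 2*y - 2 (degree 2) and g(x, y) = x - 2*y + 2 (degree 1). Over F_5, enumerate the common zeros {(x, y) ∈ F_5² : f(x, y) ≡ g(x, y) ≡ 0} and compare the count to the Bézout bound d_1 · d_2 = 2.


Common zeros: ∅; count = 0; Bézout bound = 2.

deg(f) = 2, deg(g) = 1, so Bézout bound = 2.
Scan x ∈ F_5. For each x, list the y ∈ F_5 with f(x, y) ≡ 0 and those with g(x, y) ≡ 0 (mod 5); the common zeros in that column are the intersection.
  x = 0: f ≡ 0 at y ∈ {3, 4}; g ≡ 0 at y ∈ {1}; common: ∅.
  x = 1: f ≡ 0 at y ∈ ∅; g ≡ 0 at y ∈ {4}; common: ∅.
  x = 2: f ≡ 0 at y ∈ {1, 3}; g ≡ 0 at y ∈ {2}; common: ∅.
  x = 3: f ≡ 0 at y ∈ ∅; g ≡ 0 at y ∈ {0}; common: ∅.
  x = 4: f ≡ 0 at y ∈ {0, 1}; g ≡ 0 at y ∈ {3}; common: ∅.
Collecting: common zeros = ∅, so the count is 0.
Comparison with the Bézout bound: 0 ≤ 2 = deg(f)·deg(g), as expected for curves with no common component (the affine F_5-count falls short of the bound because intersections may lie at infinity, over extension fields, or carry multiplicity).


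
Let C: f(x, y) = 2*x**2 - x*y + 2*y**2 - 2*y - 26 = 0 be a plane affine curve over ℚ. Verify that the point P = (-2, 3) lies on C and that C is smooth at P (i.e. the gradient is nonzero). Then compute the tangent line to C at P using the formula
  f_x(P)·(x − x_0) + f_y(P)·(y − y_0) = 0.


Tangent line at P: -11*x + 12*y - 58 = 0.

Step 1: f(-2, 3) = 0, so P lies on C.
Step 2: partial derivatives
  f_x(x, y) = 4*x - y, f_y(x, y) = -x + 4*y - 2.
  f_x(P) = -11, f_y(P) = 12 (gradient nonzero, so P is smooth).
Step 3: tangent line at P: -11·(x − -2) + 12·(y − 3) = 0.
Expanding: -11*x + 12*y - 58 = 0.


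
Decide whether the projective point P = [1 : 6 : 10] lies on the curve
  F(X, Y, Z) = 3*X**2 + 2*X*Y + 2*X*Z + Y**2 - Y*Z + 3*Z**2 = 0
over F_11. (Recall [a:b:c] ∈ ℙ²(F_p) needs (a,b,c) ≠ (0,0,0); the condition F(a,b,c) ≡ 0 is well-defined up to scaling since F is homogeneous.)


F(1,6,10) ≡ 3 (mod 11); P is NOT on the curve.

Evaluate F(1, 6, 10) term-by-term (mod 11).
  3*X**2 ↦ 3·1·1·1 = 3
  2*X*Y ↦ 2·1·6·1 = 12
  2*X*Z ↦ 2·1·1·10 = 20
  Y**2 ↦ 1·1·36·1 = 36
  -Y*Z ↦ -1·1·6·10 = -60
  3*Z**2 ↦ 3·1·1·100 = 300
Sum: F(1, 6, 10) = (3) + (12) + (20) + (36) + (-60) + (300) = 311.
Reducing mod 11: 311 ≡ 3 (mod 11).
Since F(a, b, c) ≡ 3 ≠ 0 (mod 11), P does NOT lie on the curve.


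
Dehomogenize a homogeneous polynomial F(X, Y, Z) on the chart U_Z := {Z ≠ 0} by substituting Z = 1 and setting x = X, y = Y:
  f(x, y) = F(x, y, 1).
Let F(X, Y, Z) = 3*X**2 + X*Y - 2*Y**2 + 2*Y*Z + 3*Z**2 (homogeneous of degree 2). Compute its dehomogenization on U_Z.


f(x, y) = 3*x**2 + x*y - 2*y**2 + 2*y + 3

On U_Z we set Z = 1. Each monomial c·X^i·Y^j·Z^k in F becomes c·x^i·y^j·1^k = c·x^i·y^j.
Substituting Z = 1: F(X, Y, 1) = 3*x**2 + x*y - 2*y**2 + 2*y + 3.
Note: deg(f) ≤ deg(F) = 2; strict inequality happens when F is divisible by Z (lost terms).


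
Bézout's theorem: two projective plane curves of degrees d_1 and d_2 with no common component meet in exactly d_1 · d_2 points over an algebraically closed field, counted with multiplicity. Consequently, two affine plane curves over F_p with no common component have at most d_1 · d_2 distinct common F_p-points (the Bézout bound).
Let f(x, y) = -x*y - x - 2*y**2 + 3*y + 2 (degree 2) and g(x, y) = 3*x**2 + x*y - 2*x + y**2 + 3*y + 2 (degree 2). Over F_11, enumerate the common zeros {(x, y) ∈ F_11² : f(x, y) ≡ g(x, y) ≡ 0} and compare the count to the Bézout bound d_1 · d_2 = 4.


Common zeros: ∅; count = 0; Bézout bound = 4.

deg(f) = 2, deg(g) = 2, so Bézout bound = 4.
Scan x ∈ F_11. For each x, list the y ∈ F_11 with f(x, y) ≡ 0 and those with g(x, y) ≡ 0 (mod 11); the common zeros in that column are the intersection.
  x = 0: f ≡ 0 at y ∈ {2, 5}; g ≡ 0 at y ∈ {9, 10}; common: ∅.
  x = 1: f ≡ 0 at y ∈ {3, 9}; g ≡ 0 at y ∈ {8, 10}; common: ∅.
  x = 2: f ≡ 0 at y ∈ {0, 6}; g ≡ 0 at y ∈ ∅; common: ∅.
  x = 3: f ≡ 0 at y ∈ {4, 7}; g ≡ 0 at y ∈ ∅; common: ∅.
  x = 4: f ≡ 0 at y ∈ ∅; g ≡ 0 at y ∈ ∅; common: ∅.
  x = 5: f ≡ 0 at y ∈ ∅; g ≡ 0 at y ∈ {5, 9}; common: ∅.
  x = 6: f ≡ 0 at y ∈ ∅; g ≡ 0 at y ∈ ∅; common: ∅.
  x = 7: f ≡ 0 at y ∈ {1, 8}; g ≡ 0 at y ∈ {6}; common: ∅.
  x = 8: f ≡ 0 at y ∈ ∅; g ≡ 0 at y ∈ {3, 8}; common: ∅.
  x = 9: f ≡ 0 at y ∈ ∅; g ≡ 0 at y ∈ ∅; common: ∅.
  x = 10: f ≡ 0 at y ∈ ∅; g ≡ 0 at y ∈ {3, 6}; common: ∅.
Collecting: common zeros = ∅, so the count is 0.
Comparison with the Bézout bound: 0 ≤ 4 = deg(f)·deg(g), as expected for curves with no common component (the affine F_11-count falls short of the bound because intersections may lie at infinity, over extension fields, or carry multiplicity).


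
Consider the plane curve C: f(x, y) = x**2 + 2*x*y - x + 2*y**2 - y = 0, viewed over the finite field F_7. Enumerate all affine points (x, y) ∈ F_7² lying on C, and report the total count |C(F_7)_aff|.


Affine F_7-points: {(0, 0), (0, 4), (1, 0), (1, 3), (2, 1), (4, 1), (4, 6), (6, 6)}; count = 8.

For each of the 49 pairs (x, y) ∈ F_7², evaluate f(x, y) mod 7. Record the zeros.
  x = 0: [0↦0, 1↦1, 2↦6, 3↦1, 4↦0, 5↦3, 6↦3]  zeros at y ∈ {0, 4}
  x = 1: [0↦0, 1↦3, 2↦3, 3↦0, 4↦1, 5↦6, 6↦1]  zeros at y ∈ {0, 3}
  x = 2: [0↦2, 1↦0, 2↦2, 3↦1, 4↦4, 5↦4, 6↦1]  zeros at y ∈ {1}
  x = 3: [0↦6, 1↦6, 2↦3, 3↦4, 4↦2, 5↦4, 6↦3]  zeros at y ∈ ∅
  x = 4: [0↦5, 1↦0, 2↦6, 3↦2, 4↦2, 5↦6, 6↦0]  zeros at y ∈ {1, 6}
  x = 5: [0↦6, 1↦3, 2↦4, 3↦2, 4↦4, 5↦3, 6↦6]  zeros at y ∈ ∅
  x = 6: [0↦2, 1↦1, 2↦4, 3↦4, 4↦1, 5↦2, 6↦0]  zeros at y ∈ {6}
Collecting zeros: affine points = {(0, 0), (0, 4), (1, 0), (1, 3), (2, 1), (4, 1), (4, 6), (6, 6)}.
Total count |C(F_7)_aff| = 8.


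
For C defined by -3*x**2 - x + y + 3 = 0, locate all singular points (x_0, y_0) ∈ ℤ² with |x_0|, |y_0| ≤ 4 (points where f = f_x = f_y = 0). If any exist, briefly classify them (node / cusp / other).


No singular points in the scanned grid; C is smooth there.

Compute partial derivatives:
  f_x = -6*x - 1.
  f_y = 1.
f_y = 1 is a nonzero constant, so f_y never vanishes: no point (x, y) can satisfy f = f_x = f_y = 0. In particular no (x, y) ∈ {−4, ..., 4}² is singular; the curve is smooth.


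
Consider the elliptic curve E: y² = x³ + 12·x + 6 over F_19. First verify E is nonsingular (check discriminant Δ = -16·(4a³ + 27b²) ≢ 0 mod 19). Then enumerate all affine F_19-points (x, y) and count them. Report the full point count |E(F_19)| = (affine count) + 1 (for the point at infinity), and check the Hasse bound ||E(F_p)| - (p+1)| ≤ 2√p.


Affine points = {(0, 5), (0, 14), (1, 0), (2, 0), (4, 2), (4, 17), (5, 1), (5, 18), (6, 3), (6, 16), (8, 5), (8, 14), (9, 8), (9, 11), (10, 9), (10, 10), (11, 5), (11, 14), (12, 4), (12, 15), (14, 7), (14, 12), (16, 0)}; affine count = 23; |E(F_19)| = 24.

Discriminant check: Δ ∝ 4a³ + 27b² = 4·12³ + 27·6² = 4·1728 + 27·36 ≡ 18 (mod 19). Nonzero ⇒ E is nonsingular.
For each x ∈ F_19, compute rhs = x³ + 12·x + 6 mod 19, then count y ∈ F_19 with y² ≡ rhs.
  x = 0: rhs = 6, matching y values: 5, 14 (2 points).
  x = 1: rhs = 0, matching y values: 0 (1 points).
  x = 2: rhs = 0, matching y values: 0 (1 points).
  x = 3: rhs = 12, matching y values: none (0 points).
  x = 4: rhs = 4, matching y values: 2, 17 (2 points).
  x = 5: rhs = 1, matching y values: 1, 18 (2 points).
  x = 6: rhs = 9, matching y values: 3, 16 (2 points).
  x = 7: rhs = 15, matching y values: none (0 points).
  x = 8: rhs = 6, matching y values: 5, 14 (2 points).
  x = 9: rhs = 7, matching y values: 8, 11 (2 points).
  x = 10: rhs = 5, matching y values: 9, 10 (2 points).
  x = 11: rhs = 6, matching y values: 5, 14 (2 points).
  x = 12: rhs = 16, matching y values: 4, 15 (2 points).
  x = 13: rhs = 3, matching y values: none (0 points).
  x = 14: rhs = 11, matching y values: 7, 12 (2 points).
  x = 15: rhs = 8, matching y values: none (0 points).
  x = 16: rhs = 0, matching y values: 0 (1 points).
  x = 17: rhs = 12, matching y values: none (0 points).
  x = 18: rhs = 12, matching y values: none (0 points).
Total affine count: 23.
Full point count |E(F_19)| = 23 + 1 = 24.
Hasse bound: |24 − (19+1)| = |4| = 4 ≤ 2√19 ≈ 8.7178 ✓.


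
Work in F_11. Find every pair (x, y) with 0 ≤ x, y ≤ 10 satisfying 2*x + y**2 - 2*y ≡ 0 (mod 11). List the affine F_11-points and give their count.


Affine F_11-points: {(0, 0), (0, 2), (4, 3), (4, 10), (6, 1), (7, 4), (7, 9), (9, 5), (9, 8), (10, 6), (10, 7)}; count = 11.

For each of the 121 pairs (x, y) ∈ F_11², evaluate f(x, y) mod 11. Record the zeros.
  x = 0: [0↦0, 1↦10, 2↦0, 3↦3, 4↦8, 5↦4, 6↦2, 7↦2, 8↦4, 9↦8, 10↦3]  zeros at y ∈ {0, 2}
  x = 1: [0↦2, 1↦1, 2↦2, 3↦5, 4↦10, 5↦6, 6↦4, 7↦4, 8↦6, 9↦10, 10↦5]  zeros at y ∈ ∅
  x = 2: [0↦4, 1↦3, 2↦4, 3↦7, 4↦1, 5↦8, 6↦6, 7↦6, 8↦8, 9↦1, 10↦7]  zeros at y ∈ ∅
  x = 3: [0↦6, 1↦5, 2↦6, 3↦9, 4↦3, 5↦10, 6↦8, 7↦8, 8↦10, 9↦3, 10↦9]  zeros at y ∈ ∅
  x = 4: [0↦8, 1↦7, 2↦8, 3↦0, 4↦5, 5↦1, 6↦10, 7↦10, 8↦1, 9↦5, 10↦0]  zeros at y ∈ {3, 10}
  x = 5: [0↦10, 1↦9, 2↦10, 3↦2, 4↦7, 5↦3, 6↦1, 7↦1, 8↦3, 9↦7, 10↦2]  zeros at y ∈ ∅
  x = 6: [0↦1, 1↦0, 2↦1, 3↦4, 4↦9, 5↦5, 6↦3, 7↦3, 8↦5, 9↦9, 10↦4]  zeros at y ∈ {1}
  x = 7: [0↦3, 1↦2, 2↦3, 3↦6, 4↦0, 5↦7, 6↦5, 7↦5, 8↦7, 9↦0, 10↦6]  zeros at y ∈ {4, 9}
  x = 8: [0↦5, 1↦4, 2↦5, 3↦8, 4↦2, 5↦9, 6↦7, 7↦7, 8↦9, 9↦2, 10↦8]  zeros at y ∈ ∅
  x = 9: [0↦7, 1↦6, 2↦7, 3↦10, 4↦4, 5↦0, 6↦9, 7↦9, 8↦0, 9↦4, 10↦10]  zeros at y ∈ {5, 8}
  x = 10: [0↦9, 1↦8, 2↦9, 3↦1, 4↦6, 5↦2, 6↦0, 7↦0, 8↦2, 9↦6, 10↦1]  zeros at y ∈ {6, 7}
Collecting zeros: affine points = {(0, 0), (0, 2), (4, 3), (4, 10), (6, 1), (7, 4), (7, 9), (9, 5), (9, 8), (10, 6), (10, 7)}.
Total count |C(F_11)_aff| = 11.


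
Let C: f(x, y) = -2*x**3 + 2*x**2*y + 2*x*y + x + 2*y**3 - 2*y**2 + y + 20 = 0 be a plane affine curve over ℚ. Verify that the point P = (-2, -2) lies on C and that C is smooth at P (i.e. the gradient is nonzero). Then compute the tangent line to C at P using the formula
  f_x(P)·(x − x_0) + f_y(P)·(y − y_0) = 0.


Tangent line at P: -11*x + 37*y + 52 = 0.

Step 1: f(-2, -2) = 0, so P lies on C.
Step 2: partial derivatives
  f_x(x, y) = -6*x**2 + 4*x*y + 2*y + 1, f_y(x, y) = 2*x**2 + 2*x + 6*y**2 - 4*y + 1.
  f_x(P) = -11, f_y(P) = 37 (gradient nonzero, so P is smooth).
Step 3: tangent line at P: -11·(x − -2) + 37·(y − -2) = 0.
Expanding: -11*x + 37*y + 52 = 0.


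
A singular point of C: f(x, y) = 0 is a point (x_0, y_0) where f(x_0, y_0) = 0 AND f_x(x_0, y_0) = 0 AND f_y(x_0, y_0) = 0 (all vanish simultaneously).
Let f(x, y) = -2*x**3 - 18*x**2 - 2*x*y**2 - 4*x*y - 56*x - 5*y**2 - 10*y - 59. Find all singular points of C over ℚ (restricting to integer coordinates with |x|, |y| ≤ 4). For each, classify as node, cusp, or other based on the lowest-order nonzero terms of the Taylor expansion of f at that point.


Singular points: {(-3, -1)}; classification: cusp.

Compute partial derivatives:
  f_x = -6*x**2 - 36*x - 2*y**2 - 4*y - 56.
  f_y = -4*x*y - 4*x - 10*y - 10.
Scan x_0 ∈ {−4, ..., 4}. For each x_0, f_y(x_0, y) is a polynomial in y; find its integer roots y ∈ {−4, ..., 4}, then test f_x and f at those candidates.
  x = -4: f_y(-4, y) = 6*y + 6; vanishes at y ∈ {-1}. (-4, -1): f_x = -6 ≠ 0.
  x = -3: f_y(-3, y) = 2*y + 2; vanishes at y ∈ {-1}. (-3, -1): f_x = 0, f = 0 — SINGULAR.
  x = -2: f_y(-2, y) = -2*y - 2; vanishes at y ∈ {-1}. (-2, -1): f_x = -6 ≠ 0.
  x = -1: f_y(-1, y) = -6*y - 6; vanishes at y ∈ {-1}. (-1, -1): f_x = -24 ≠ 0.
  x = 0: f_y(0, y) = -10*y - 10; vanishes at y ∈ {-1}. (0, -1): f_x = -54 ≠ 0.
  x = 1: f_y(1, y) = -14*y - 14; vanishes at y ∈ {-1}. (1, -1): f_x = -96 ≠ 0.
  x = 2: f_y(2, y) = -18*y - 18; vanishes at y ∈ {-1}. (2, -1): f_x = -150 ≠ 0.
  x = 3: f_y(3, y) = -22*y - 22; vanishes at y ∈ {-1}. (3, -1): f_x = -216 ≠ 0.
  x = 4: f_y(4, y) = -26*y - 26; vanishes at y ∈ {-1}. (4, -1): f_x = -294 ≠ 0.
Only singular point on the grid: (-3, -1).
Classify: substitute x = -3 + u, y = -1 + v and expand: f = -2*u**3 - 2*u*v**2 + v**2.
No constant or linear terms (consistent with a singular point). Quadratic part: v**2. Cubic part: -2*u**3 - 2*u*v**2.
The quadratic part v**2 is a perfect square, so there is a single (double) tangent line v = 0, i.e. y = -1. Restricting the cubic part to that line (v = 0) leaves -2*u**3 ≠ 0, so f is not divisible by v and the branch is v² ≈ 2*u**3 to lowest order — this is a cusp.
Classification: cusp.


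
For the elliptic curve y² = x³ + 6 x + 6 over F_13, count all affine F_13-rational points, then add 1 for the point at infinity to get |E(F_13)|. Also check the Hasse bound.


Affine points = {(1, 0), (2, 0), (3, 5), (3, 8), (4, 4), (4, 9), (7, 1), (7, 12), (9, 3), (9, 10), (10, 0), (11, 5), (11, 8), (12, 5), (12, 8)}; affine count = 15; |E(F_13)| = 16.

Discriminant check: Δ ∝ 4a³ + 27b² = 4·6³ + 27·6² = 4·216 + 27·36 ≡ 3 (mod 13). Nonzero ⇒ E is nonsingular.
For each x ∈ F_13, compute rhs = x³ + 6·x + 6 mod 13, then count y ∈ F_13 with y² ≡ rhs.
  x = 0: rhs = 6, matching y values: none (0 points).
  x = 1: rhs = 0, matching y values: 0 (1 points).
  x = 2: rhs = 0, matching y values: 0 (1 points).
  x = 3: rhs = 12, matching y values: 5, 8 (2 points).
  x = 4: rhs = 3, matching y values: 4, 9 (2 points).
  x = 5: rhs = 5, matching y values: none (0 points).
  x = 6: rhs = 11, matching y values: none (0 points).
  x = 7: rhs = 1, matching y values: 1, 12 (2 points).
  x = 8: rhs = 7, matching y values: none (0 points).
  x = 9: rhs = 9, matching y values: 3, 10 (2 points).
  x = 10: rhs = 0, matching y values: 0 (1 points).
  x = 11: rhs = 12, matching y values: 5, 8 (2 points).
  x = 12: rhs = 12, matching y values: 5, 8 (2 points).
Total affine count: 15.
Full point count |E(F_13)| = 15 + 1 = 16.
Hasse bound: |16 − (13+1)| = |2| = 2 ≤ 2√13 ≈ 7.2111 ✓.


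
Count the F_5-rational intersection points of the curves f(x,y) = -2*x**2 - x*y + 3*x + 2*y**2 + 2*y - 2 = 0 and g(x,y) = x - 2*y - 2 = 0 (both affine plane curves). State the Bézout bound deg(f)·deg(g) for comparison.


Common zeros: ∅; count = 0; Bézout bound = 2.

deg(f) = 2, deg(g) = 1, so Bézout bound = 2.
Scan x ∈ F_5. For each x, list the y ∈ F_5 with f(x, y) ≡ 0 and those with g(x, y) ≡ 0 (mod 5); the common zeros in that column are the intersection.
  x = 0: f ≡ 0 at y ∈ {2}; g ≡ 0 at y ∈ {4}; common: ∅.
  x = 1: f ≡ 0 at y ∈ {3, 4}; g ≡ 0 at y ∈ {2}; common: ∅.
  x = 2: f ≡ 0 at y ∈ ∅; g ≡ 0 at y ∈ {0}; common: ∅.
  x = 3: f ≡ 0 at y ∈ {1, 2}; g ≡ 0 at y ∈ {3}; common: ∅.
  x = 4: f ≡ 0 at y ∈ {3}; g ≡ 0 at y ∈ {1}; common: ∅.
Collecting: common zeros = ∅, so the count is 0.
Comparison with the Bézout bound: 0 ≤ 2 = deg(f)·deg(g), as expected for curves with no common component (the affine F_5-count falls short of the bound because intersections may lie at infinity, over extension fields, or carry multiplicity).


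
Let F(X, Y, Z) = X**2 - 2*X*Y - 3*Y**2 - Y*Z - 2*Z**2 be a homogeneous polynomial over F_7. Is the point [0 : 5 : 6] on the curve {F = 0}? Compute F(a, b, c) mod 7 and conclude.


F(0,5,6) ≡ 5 (mod 7); P is NOT on the curve.

Evaluate F(0, 5, 6) term-by-term (mod 7).
  X**2 ↦ 1·0·1·1 = 0
  -2*X*Y ↦ -2·0·5·1 = 0
  -3*Y**2 ↦ -3·1·25·1 = -75
  -Y*Z ↦ -1·1·5·6 = -30
  -2*Z**2 ↦ -2·1·1·36 = -72
Sum: F(0, 5, 6) = (0) + (0) + (-75) + (-30) + (-72) = -177.
Reducing mod 7: -177 ≡ 5 (mod 7).
Since F(a, b, c) ≡ 5 ≠ 0 (mod 7), P does NOT lie on the curve.


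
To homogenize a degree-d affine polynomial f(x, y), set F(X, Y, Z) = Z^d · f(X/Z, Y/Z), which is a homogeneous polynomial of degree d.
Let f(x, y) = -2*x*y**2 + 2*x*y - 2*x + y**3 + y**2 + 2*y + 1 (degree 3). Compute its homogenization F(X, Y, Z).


F(X, Y, Z) = -2*X*Y**2 + 2*X*Y*Z - 2*X*Z**2 + Y**3 + Y**2*Z + 2*Y*Z**2 + Z**3

deg(f) = 3.
Substitute x = X/Z, y = Y/Z into f, then multiply by Z^3.
  monomial -2·x^1·y^2 ↦ -2·X^1·Y^2·Z^0.
  monomial 2·x^1·y^1 ↦ 2·X^1·Y^1·Z^1.
  monomial -2·x^1·y^0 ↦ -2·X^1·Y^0·Z^2.
  monomial 1·x^0·y^3 ↦ 1·X^0·Y^3·Z^0.
  monomial 1·x^0·y^2 ↦ 1·X^0·Y^2·Z^1.
  monomial 2·x^0·y^1 ↦ 2·X^0·Y^1·Z^2.
  monomial 1·x^0·y^0 ↦ 1·X^0·Y^0·Z^3.
Collecting: F(X, Y, Z) = -2*X*Y**2 + 2*X*Y*Z - 2*X*Z**2 + Y**3 + Y**2*Z + 2*Y*Z**2 + Z**3.


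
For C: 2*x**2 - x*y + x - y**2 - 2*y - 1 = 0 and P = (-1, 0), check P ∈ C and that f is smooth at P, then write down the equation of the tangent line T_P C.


Tangent line at P: -3*x - y - 3 = 0.

Step 1: f(-1, 0) = 0, so P lies on C.
Step 2: partial derivatives
  f_x(x, y) = 4*x - y + 1, f_y(x, y) = -x - 2*y - 2.
  f_x(P) = -3, f_y(P) = -1 (gradient nonzero, so P is smooth).
Step 3: tangent line at P: -3·(x − -1) + -1·(y − 0) = 0.
Expanding: -3*x - y - 3 = 0.


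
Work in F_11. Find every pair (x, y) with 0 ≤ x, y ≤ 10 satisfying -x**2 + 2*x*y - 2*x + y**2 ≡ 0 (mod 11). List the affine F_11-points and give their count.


Affine F_11-points: {(0, 0), (1, 1), (1, 8), (2, 8), (2, 10), (5, 2), (5, 10), (8, 2), (8, 4), (9, 0), (9, 4), (10, 1)}; count = 12.

For each of the 121 pairs (x, y) ∈ F_11², evaluate f(x, y) mod 11. Record the zeros.
  x = 0: [0↦0, 1↦1, 2↦4, 3↦9, 4↦5, 5↦3, 6↦3, 7↦5, 8↦9, 9↦4, 10↦1]  zeros at y ∈ {0}
  x = 1: [0↦8, 1↦0, 2↦5, 3↦1, 4↦10, 5↦10, 6↦1, 7↦5, 8↦0, 9↦8, 10↦7]  zeros at y ∈ {1, 8}
  x = 2: [0↦3, 1↦8, 2↦4, 3↦2, 4↦2, 5↦4, 6↦8, 7↦3, 8↦0, 9↦10, 10↦0]  zeros at y ∈ {8, 10}
  x = 3: [0↦7, 1↦3, 2↦1, 3↦1, 4↦3, 5↦7, 6↦2, 7↦10, 8↦9, 9↦10, 10↦2]  zeros at y ∈ ∅
  x = 4: [0↦9, 1↦7, 2↦7, 3↦9, 4↦2, 5↦8, 6↦5, 7↦4, 8↦5, 9↦8, 10↦2]  zeros at y ∈ ∅
  x = 5: [0↦9, 1↦9, 2↦0, 3↦4, 4↦10, 5↦7, 6↦6, 7↦7, 8↦10, 9↦4, 10↦0]  zeros at y ∈ {2, 10}
  x = 6: [0↦7, 1↦9, 2↦2, 3↦8, 4↦5, 5↦4, 6↦5, 7↦8, 8↦2, 9↦9, 10↦7]  zeros at y ∈ ∅
  x = 7: [0↦3, 1↦7, 2↦2, 3↦10, 4↦9, 5↦10, 6↦2, 7↦7, 8↦3, 9↦1, 10↦1]  zeros at y ∈ ∅
  x = 8: [0↦8, 1↦3, 2↦0, 3↦10, 4↦0, 5↦3, 6↦8, 7↦4, 8↦2, 9↦2, 10↦4]  zeros at y ∈ {2, 4}
  x = 9: [0↦0, 1↦8, 2↦7, 3↦8, 4↦0, 5↦5, 6↦1, 7↦10, 8↦10, 9↦1, 10↦5]  zeros at y ∈ {0, 4}
  x = 10: [0↦1, 1↦0, 2↦1, 3↦4, 4↦9, 5↦5, 6↦3, 7↦3, 8↦5, 9↦9, 10↦4]  zeros at y ∈ {1}
Collecting zeros: affine points = {(0, 0), (1, 1), (1, 8), (2, 8), (2, 10), (5, 2), (5, 10), (8, 2), (8, 4), (9, 0), (9, 4), (10, 1)}.
Total count |C(F_11)_aff| = 12.


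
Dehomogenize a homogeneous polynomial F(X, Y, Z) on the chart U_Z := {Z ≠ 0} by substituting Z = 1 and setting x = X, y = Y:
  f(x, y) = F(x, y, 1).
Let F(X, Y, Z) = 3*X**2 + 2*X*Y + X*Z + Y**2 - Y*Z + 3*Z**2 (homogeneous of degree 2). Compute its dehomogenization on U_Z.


f(x, y) = 3*x**2 + 2*x*y + x + y**2 - y + 3

On U_Z we set Z = 1. Each monomial c·X^i·Y^j·Z^k in F becomes c·x^i·y^j·1^k = c·x^i·y^j.
Substituting Z = 1: F(X, Y, 1) = 3*x**2 + 2*x*y + x + y**2 - y + 3.
Note: deg(f) ≤ deg(F) = 2; strict inequality happens when F is divisible by Z (lost terms).


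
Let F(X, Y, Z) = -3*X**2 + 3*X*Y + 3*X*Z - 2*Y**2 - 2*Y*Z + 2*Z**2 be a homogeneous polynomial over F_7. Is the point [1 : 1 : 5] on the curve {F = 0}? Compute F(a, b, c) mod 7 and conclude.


F(1,1,5) ≡ 4 (mod 7); P is NOT on the curve.

Evaluate F(1, 1, 5) term-by-term (mod 7).
  -3*X**2 ↦ -3·1·1·1 = -3
  3*X*Y ↦ 3·1·1·1 = 3
  3*X*Z ↦ 3·1·1·5 = 15
  -2*Y**2 ↦ -2·1·1·1 = -2
  -2*Y*Z ↦ -2·1·1·5 = -10
  2*Z**2 ↦ 2·1·1·25 = 50
Sum: F(1, 1, 5) = (-3) + (3) + (15) + (-2) + (-10) + (50) = 53.
Reducing mod 7: 53 ≡ 4 (mod 7).
Since F(a, b, c) ≡ 4 ≠ 0 (mod 7), P does NOT lie on the curve.


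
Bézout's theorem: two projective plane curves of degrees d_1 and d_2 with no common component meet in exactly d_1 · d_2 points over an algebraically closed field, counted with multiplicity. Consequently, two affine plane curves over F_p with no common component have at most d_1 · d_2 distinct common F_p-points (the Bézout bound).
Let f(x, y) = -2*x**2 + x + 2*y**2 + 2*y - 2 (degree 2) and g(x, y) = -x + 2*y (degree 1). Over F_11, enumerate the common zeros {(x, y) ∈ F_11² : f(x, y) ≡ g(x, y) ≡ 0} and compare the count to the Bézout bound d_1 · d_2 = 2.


Common zeros: {(6, 3), (10, 5)}; count = 2; Bézout bound = 2.

deg(f) = 2, deg(g) = 1, so Bézout bound = 2.
Scan x ∈ F_11. For each x, list the y ∈ F_11 with f(x, y) ≡ 0 and those with g(x, y) ≡ 0 (mod 11); the common zeros in that column are the intersection.
  x = 0: f ≡ 0 at y ∈ {3, 7}; g ≡ 0 at y ∈ {0}; common: ∅.
  x = 1: f ≡ 0 at y ∈ ∅; g ≡ 0 at y ∈ {6}; common: ∅.
  x = 2: f ≡ 0 at y ∈ ∅; g ≡ 0 at y ∈ {1}; common: ∅.
  x = 3: f ≡ 0 at y ∈ ∅; g ≡ 0 at y ∈ {7}; common: ∅.
  x = 4: f ≡ 0 at y ∈ ∅; g ≡ 0 at y ∈ {2}; common: ∅.
  x = 5: f ≡ 0 at y ∈ ∅; g ≡ 0 at y ∈ {8}; common: ∅.
  x = 6: f ≡ 0 at y ∈ {3, 7}; g ≡ 0 at y ∈ {3}; common: {3}.
  x = 7: f ≡ 0 at y ∈ {5}; g ≡ 0 at y ∈ {9}; common: ∅.
  x = 8: f ≡ 0 at y ∈ {2, 8}; g ≡ 0 at y ∈ {4}; common: ∅.
  x = 9: f ≡ 0 at y ∈ {2, 8}; g ≡ 0 at y ∈ {10}; common: ∅.
  x = 10: f ≡ 0 at y ∈ {5}; g ≡ 0 at y ∈ {5}; common: {5}.
Collecting: common zeros = {(6, 3), (10, 5)}, so the count is 2.
Comparison with the Bézout bound: 2 ≤ 2 = deg(f)·deg(g), as expected for curves with no common component (the bound is attained).
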